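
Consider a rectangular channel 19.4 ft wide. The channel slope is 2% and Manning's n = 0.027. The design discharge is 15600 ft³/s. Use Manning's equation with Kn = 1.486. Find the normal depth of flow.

Manning's equation rearranged: A R^(2/3) = nQ / (1.486·√S) = 0.027 × 15600 / (1.486 × √0.02) = 2004.
Trying y = 30.4 ft: A R^(2/3) = 2230 — high.
Trying y = 24.6 ft: A R^(2/3) = 1739 — low.
Trying y = 27.7 ft: A R^(2/3) = 2001 — close enough.

y_n = 27.7 ft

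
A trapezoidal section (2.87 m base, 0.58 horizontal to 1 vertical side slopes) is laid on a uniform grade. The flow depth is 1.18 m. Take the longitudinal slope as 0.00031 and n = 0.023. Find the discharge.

With bottom width b = 2.87 m and side slope z = 0.58: A = (b + zy)y = (2.87 + 0.58×1.18)×1.18 = 4.194 m²; P = b + 2y√(1+z²) = 2.87 + 2×1.18×1.156 = 5.598 m.
Hydraulic radius R = A/P = 4.194/5.598 = 0.7492 m.
Manning's equation: Q = (1/n) A R^(2/3) S^(1/2) = (1/0.023) × 4.194 × 0.7492^(2/3) × 0.00031^(1/2) = 2.65 m³/s.

Q = 2.65 m³/s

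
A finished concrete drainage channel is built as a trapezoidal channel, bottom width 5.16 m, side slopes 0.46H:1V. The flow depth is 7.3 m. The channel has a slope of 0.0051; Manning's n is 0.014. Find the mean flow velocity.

With bottom width b = 5.16 m and side slope z = 0.46: A = (b + zy)y = (5.16 + 0.46×7.3)×7.3 = 62.18 m²; P = b + 2y√(1+z²) = 5.16 + 2×7.3×1.101 = 21.23 m.
Hydraulic radius R = A/P = 62.18/21.23 = 2.929 m.
From Manning's equation, V = (1/n) R^(2/3) S^(1/2) = (1/0.014) × 2.929^(2/3) × 0.0051^(1/2) = 10.4 m/s.

V = 10.4 m/s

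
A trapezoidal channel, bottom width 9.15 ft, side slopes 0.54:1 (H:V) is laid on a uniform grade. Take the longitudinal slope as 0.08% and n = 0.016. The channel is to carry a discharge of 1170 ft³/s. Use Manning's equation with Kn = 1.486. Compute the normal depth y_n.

Manning's equation rearranged: A R^(2/3) = nQ / (1.486·√S) = 0.016 × 1170 / (1.486 × √0.0008) = 445.4.
Try y = 8.59 ft: A R^(2/3) = 304.9 — low.
Try y = 12.5 ft: A R^(2/3) = 603.5 — high.
Try y = 10.6 ft: A R^(2/3) = 445.1 — matches.

y_n = 10.6 ft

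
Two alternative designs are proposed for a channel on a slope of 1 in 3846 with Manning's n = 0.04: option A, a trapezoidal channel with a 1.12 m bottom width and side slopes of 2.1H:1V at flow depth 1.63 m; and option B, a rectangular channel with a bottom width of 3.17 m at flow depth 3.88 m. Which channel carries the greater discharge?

channel B

Channel A: With bottom width b = 1.12 m and side slope z = 2.1: A = (b + zy)y = (1.12 + 2.1×1.63)×1.63 = 7.405 m²; P = b + 2y√(1+z²) = 1.12 + 2×1.63×2.326 = 8.703 m. Hydraulic radius R = A/P = 7.405/8.703 = 0.8509 m. Q_A = (1/0.04)·7.405·0.8509^(2/3)·√0.00026 = 2.681 m³/s.
Channel B: Flow area A = b·y = 3.17 × 3.88 = 12.3 m². Wetted perimeter P = b + 2y = 3.17 + 2×3.88 = 10.93 m. Hydraulic radius R = A/P = 12.3/10.93 = 1.125 m. Q_B = (1/0.04)·12.3·1.125^(2/3)·√0.00026 = 5.364 m³/s.
Q_A = 2.681 m³/s vs Q_B = 5.364 m³/s, so channel B carries more.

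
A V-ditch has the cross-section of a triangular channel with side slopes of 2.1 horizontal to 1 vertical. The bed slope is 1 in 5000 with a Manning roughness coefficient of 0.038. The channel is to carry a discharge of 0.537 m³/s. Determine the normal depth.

y_n = 1.06 m

Manning's equation rearranged: A R^(2/3) = nQ / (1·√S) = 0.038 × 0.537 / (√0.0002) = 1.443.
Try y = 1.27 m: A R^(2/3) = 2.338 — over.
Try y = 0.808 m: A R^(2/3) = 0.6999 — short.
Try y = 1.06 m: A R^(2/3) = 1.444 — close enough.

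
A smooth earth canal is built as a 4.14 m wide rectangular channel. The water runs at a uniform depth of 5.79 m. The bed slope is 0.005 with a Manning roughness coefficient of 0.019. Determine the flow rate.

Q = 118 m³/s

Flow area A = b·y = 4.14 × 5.79 = 23.97 m². Wetted perimeter P = b + 2y = 4.14 + 2×5.79 = 15.72 m.
Hydraulic radius R = A/P = 23.97/15.72 = 1.525 m.
Manning's equation: Q = (1/n) A R^(2/3) S^(1/2) = (1/0.019) × 23.97 × 1.525^(2/3) × 0.005^(1/2) = 118 m³/s.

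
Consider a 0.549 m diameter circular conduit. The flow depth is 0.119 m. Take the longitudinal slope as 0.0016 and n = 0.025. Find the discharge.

Q = 0.0104 m³/s

For a circular section of diameter D = 0.549 m at depth y = 0.119 m, the central angle is θ = 2 arccos(1 − 2y/D) = 1.937 rad. Then A = (D²/8)(θ − sin θ) = 0.03781 m² and P = Dθ/2 = 0.5317 m.
Hydraulic radius R = A/P = 0.03781/0.5317 = 0.0711 m.
Manning's equation: Q = (1/n) A R^(2/3) S^(1/2) = (1/0.025) × 0.03781 × 0.0711^(2/3) × 0.0016^(1/2) = 0.0104 m³/s.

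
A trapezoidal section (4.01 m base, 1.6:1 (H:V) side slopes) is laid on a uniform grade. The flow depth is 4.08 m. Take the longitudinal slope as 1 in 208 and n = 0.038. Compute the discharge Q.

Q = 133 m³/s

With bottom width b = 4.01 m and side slope z = 1.6: A = (b + zy)y = (4.01 + 1.6×4.08)×4.08 = 43 m²; P = b + 2y√(1+z²) = 4.01 + 2×4.08×1.887 = 19.41 m.
Hydraulic radius R = A/P = 43/19.41 = 2.216 m.
Manning's equation: Q = (1/n) A R^(2/3) S^(1/2) = (1/0.038) × 43 × 2.216^(2/3) × 0.004808^(1/2) = 133 m³/s.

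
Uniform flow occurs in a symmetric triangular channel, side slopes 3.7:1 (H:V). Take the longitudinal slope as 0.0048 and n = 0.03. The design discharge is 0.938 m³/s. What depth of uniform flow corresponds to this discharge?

Manning's equation rearranged: A R^(2/3) = nQ / (1·√S) = 0.03 × 0.938 / (√0.0048) = 0.4062.
At y = 0.466 m: A R^(2/3) = 0.2972 — low.
At y = 0.634 m: A R^(2/3) = 0.6754 — high.
At y = 0.524 m: A R^(2/3) = 0.4063 — close enough.

y_n = 0.524 m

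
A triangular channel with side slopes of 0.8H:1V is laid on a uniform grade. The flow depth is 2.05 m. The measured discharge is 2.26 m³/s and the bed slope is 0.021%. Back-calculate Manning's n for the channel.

For a triangular section with side slope z = 0.8: A = zy² = 0.8×2.05² = 3.362 m²; P = 2y√(1+z²) = 2×2.05×1.281 = 5.251 m.
Hydraulic radius R = A/P = 3.362/5.251 = 0.6403 m.
Rearranging Manning's equation: n = (1/Q) A R^(2/3) S^(1/2) = (1/2.26) × 3.362 × 0.6403^(2/3) × √0.00021 = 0.016.

n = 0.016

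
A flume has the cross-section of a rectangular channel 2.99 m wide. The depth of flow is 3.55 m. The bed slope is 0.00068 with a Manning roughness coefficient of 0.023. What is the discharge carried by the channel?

Flow area A = b·y = 2.99 × 3.55 = 10.61 m². Wetted perimeter P = b + 2y = 2.99 + 2×3.55 = 10.09 m.
Hydraulic radius R = A/P = 10.61/10.09 = 1.052 m.
Manning's equation: Q = (1/n) A R^(2/3) S^(1/2) = (1/0.023) × 10.61 × 1.052^(2/3) × 0.00068^(1/2) = 12.4 m³/s.

Q = 12.4 m³/s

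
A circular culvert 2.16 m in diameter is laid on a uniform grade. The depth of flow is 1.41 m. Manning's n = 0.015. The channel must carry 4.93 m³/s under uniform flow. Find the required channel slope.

For a circular section of diameter D = 2.16 m at depth y = 1.41 m, the central angle is θ = 2 arccos(1 − 2y/D) = 3.763 rad. Then A = (D²/8)(θ − sin θ) = 2.534 m² and P = Dθ/2 = 4.064 m.
Hydraulic radius R = A/P = 2.534/4.064 = 0.6235 m.
From Manning's equation, S = [nQ / (1 A R^(2/3))]² = [0.015 × 4.93 / (1 × 2.534 × 0.6235^(2/3))]² = 0.0016.

S = 0.0016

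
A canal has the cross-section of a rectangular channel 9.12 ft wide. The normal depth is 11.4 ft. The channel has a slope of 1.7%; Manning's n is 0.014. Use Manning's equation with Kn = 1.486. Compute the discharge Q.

Flow area A = b·y = 9.12 × 11.4 = 104 ft². Wetted perimeter P = b + 2y = 9.12 + 2×11.4 = 31.92 ft.
Hydraulic radius R = A/P = 104/31.92 = 3.257 ft.
Manning's equation: Q = (1.486/n) A R^(2/3) S^(1/2) = (1.486/0.014) × 104 × 3.257^(2/3) × 0.017^(1/2) = 3160 ft³/s.

Q = 3160 ft³/s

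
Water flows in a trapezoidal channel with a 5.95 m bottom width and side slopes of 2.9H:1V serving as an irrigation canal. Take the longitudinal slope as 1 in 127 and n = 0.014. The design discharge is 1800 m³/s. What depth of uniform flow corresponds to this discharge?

Manning's equation rearranged: A R^(2/3) = nQ / (1·√S) = 0.014 × 1800 / (√0.007874) = 284.
At y = 4.74 m: A R^(2/3) = 179.5 — short.
At y = 7.22 m: A R^(2/3) = 478 — over.
At y = 5.79 m: A R^(2/3) = 284.4 — matches.

y_n = 5.79 m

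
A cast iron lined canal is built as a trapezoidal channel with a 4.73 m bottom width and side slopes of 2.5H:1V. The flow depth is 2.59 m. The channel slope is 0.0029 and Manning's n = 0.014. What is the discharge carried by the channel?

Q = 150 m³/s

With bottom width b = 4.73 m and side slope z = 2.5: A = (b + zy)y = (4.73 + 2.5×2.59)×2.59 = 29.02 m²; P = b + 2y√(1+z²) = 4.73 + 2×2.59×2.693 = 18.68 m.
Hydraulic radius R = A/P = 29.02/18.68 = 1.554 m.
Manning's equation: Q = (1/n) A R^(2/3) S^(1/2) = (1/0.014) × 29.02 × 1.554^(2/3) × 0.0029^(1/2) = 150 m³/s.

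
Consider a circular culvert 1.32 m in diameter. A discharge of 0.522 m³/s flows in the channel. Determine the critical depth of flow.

y_c = 0.376 m

At critical depth, Q² T / (g A³) = 1, i.e. A³/T = Q²/g = 0.522²/9.81 = 0.02778.
Try y = 0.26 m: A³/T = 0.006598 — too small.
Try y = 0.376 m: A³/T = 0.02783 — ≈ 0.02778.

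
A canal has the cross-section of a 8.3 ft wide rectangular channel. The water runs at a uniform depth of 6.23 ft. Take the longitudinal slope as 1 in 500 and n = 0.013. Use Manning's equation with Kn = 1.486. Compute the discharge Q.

Flow area A = b·y = 8.3 × 6.23 = 51.71 ft². Wetted perimeter P = b + 2y = 8.3 + 2×6.23 = 20.76 ft.
Hydraulic radius R = A/P = 51.71/20.76 = 2.491 ft.
Manning's equation: Q = (1.486/n) A R^(2/3) S^(1/2) = (1.486/0.013) × 51.71 × 2.491^(2/3) × 0.002^(1/2) = 486 ft³/s.

Q = 486 ft³/s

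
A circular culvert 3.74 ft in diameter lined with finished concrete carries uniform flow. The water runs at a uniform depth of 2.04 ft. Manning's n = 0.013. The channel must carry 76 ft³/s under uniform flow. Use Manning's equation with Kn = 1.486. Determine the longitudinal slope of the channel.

For a circular section of diameter D = 3.74 ft at depth y = 2.04 ft, the central angle is θ = 2 arccos(1 − 2y/D) = 3.324 rad. Then A = (D²/8)(θ − sin θ) = 6.128 ft² and P = Dθ/2 = 6.215 ft.
Hydraulic radius R = A/P = 6.128/6.215 = 0.9859 ft.
From Manning's equation, S = [nQ / (1.486 A R^(2/3))]² = [0.013 × 76 / (1.486 × 6.128 × 0.9859^(2/3))]² = 0.012.

S = 0.012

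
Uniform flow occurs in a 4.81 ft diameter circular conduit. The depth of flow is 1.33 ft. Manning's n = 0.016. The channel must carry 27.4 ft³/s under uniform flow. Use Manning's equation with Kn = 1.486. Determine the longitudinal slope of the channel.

For a circular section of diameter D = 4.81 ft at depth y = 1.33 ft, the central angle is θ = 2 arccos(1 − 2y/D) = 2.215 rad. Then A = (D²/8)(θ − sin θ) = 4.093 ft² and P = Dθ/2 = 5.327 ft.
Hydraulic radius R = A/P = 4.093/5.327 = 0.7683 ft.
From Manning's equation, S = [nQ / (1.486 A R^(2/3))]² = [0.016 × 27.4 / (1.486 × 4.093 × 0.7683^(2/3))]² = 0.00738.

S = 0.00738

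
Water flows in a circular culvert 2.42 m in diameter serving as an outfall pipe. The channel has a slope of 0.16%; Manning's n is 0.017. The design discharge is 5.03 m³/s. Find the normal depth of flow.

Manning's equation rearranged: A R^(2/3) = nQ / (1·√S) = 0.017 × 5.03 / (√0.0016) = 2.138.
At y = 1.28 m: A R^(2/3) = 1.808 — short.
At y = 1.59 m: A R^(2/3) = 2.527 — over.
At y = 1.42 m: A R^(2/3) = 2.136 — matches.

y_n = 1.42 m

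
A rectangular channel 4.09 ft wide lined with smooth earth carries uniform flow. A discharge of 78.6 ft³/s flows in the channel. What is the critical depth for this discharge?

For a rectangular channel, critical depth y_c = (q²/g)^(1/3) where q = Q/b = 78.6/4.09 = 19.22 ft²/s.
So y_c = (19.22²/32.2)^(1/3) = 2.26 ft.

y_c = 2.26 ft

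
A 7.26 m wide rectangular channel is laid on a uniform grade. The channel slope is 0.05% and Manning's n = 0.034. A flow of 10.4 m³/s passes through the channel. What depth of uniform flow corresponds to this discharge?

y_n = 1.89 m

Manning's equation rearranged: A R^(2/3) = nQ / (1·√S) = 0.034 × 10.4 / (√0.0005) = 15.81.
Trying y = 2.16 m: A R^(2/3) = 19.19 — high.
Trying y = 1.41 m: A R^(2/3) = 10.34 — low.
Trying y = 1.89 m: A R^(2/3) = 15.86 — matches.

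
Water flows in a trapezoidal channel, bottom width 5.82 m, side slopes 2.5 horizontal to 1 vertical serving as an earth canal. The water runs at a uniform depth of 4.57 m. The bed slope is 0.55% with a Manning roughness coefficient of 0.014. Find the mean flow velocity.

V = 9.99 m/s

With bottom width b = 5.82 m and side slope z = 2.5: A = (b + zy)y = (5.82 + 2.5×4.57)×4.57 = 78.81 m²; P = b + 2y√(1+z²) = 5.82 + 2×4.57×2.693 = 30.43 m.
Hydraulic radius R = A/P = 78.81/30.43 = 2.59 m.
From Manning's equation, V = (1/n) R^(2/3) S^(1/2) = (1/0.014) × 2.59^(2/3) × 0.0055^(1/2) = 9.99 m/s.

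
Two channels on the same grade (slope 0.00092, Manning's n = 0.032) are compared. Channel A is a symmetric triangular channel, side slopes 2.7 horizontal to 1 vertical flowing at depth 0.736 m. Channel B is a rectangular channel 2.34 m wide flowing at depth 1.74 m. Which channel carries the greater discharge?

Channel A: For a triangular section with side slope z = 2.7: A = zy² = 2.7×0.736² = 1.463 m²; P = 2y√(1+z²) = 2×0.736×2.879 = 4.238 m. Hydraulic radius R = A/P = 1.463/4.238 = 0.3451 m. Q_A = (1/0.032)·1.463·0.3451^(2/3)·√0.00092 = 0.6821 m³/s.
Channel B: Flow area A = b·y = 2.34 × 1.74 = 4.072 m². Wetted perimeter P = b + 2y = 2.34 + 2×1.74 = 5.82 m. Hydraulic radius R = A/P = 4.072/5.82 = 0.6996 m. Q_B = (1/0.032)·4.072·0.6996^(2/3)·√0.00092 = 3.041 m³/s.
Q_A = 0.6821 m³/s vs Q_B = 3.041 m³/s, so channel B carries more.

channel B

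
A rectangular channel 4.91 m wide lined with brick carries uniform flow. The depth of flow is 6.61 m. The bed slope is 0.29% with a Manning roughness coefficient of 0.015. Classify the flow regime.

subcritical

Flow area A = b·y = 4.91 × 6.61 = 32.46 m². Wetted perimeter P = b + 2y = 4.91 + 2×6.61 = 18.13 m.
Hydraulic radius R = A/P = 32.46/18.13 = 1.79 m.
V = (1/n) R^(2/3) √S = (1/0.015) × 1.79^(2/3) × √0.0029 = 5.293 m/s. Hydraulic depth D_h = A/T = 32.46/4.91 = 6.61 m.
Froude number Fr = V/√(g·D_h) = 5.293/√(9.81×6.61) = 0.657, which is less than 1, so the flow is subcritical.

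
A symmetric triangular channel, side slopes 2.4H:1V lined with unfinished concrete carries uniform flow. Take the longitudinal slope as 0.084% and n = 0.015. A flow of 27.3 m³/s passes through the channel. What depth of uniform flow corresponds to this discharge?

y_n = 2.36 m

Manning's equation rearranged: A R^(2/3) = nQ / (1·√S) = 0.015 × 27.3 / (√0.00084) = 14.13.
Try y = 2.87 m: A R^(2/3) = 23.84 — too large.
Try y = 1.91 m: A R^(2/3) = 8.05 — too small.
Try y = 2.36 m: A R^(2/3) = 14.15 — close enough.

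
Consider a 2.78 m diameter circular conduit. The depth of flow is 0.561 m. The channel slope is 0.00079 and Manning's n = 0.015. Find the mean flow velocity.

V = 0.909 m/s

For a circular section of diameter D = 2.78 m at depth y = 0.561 m, the central angle is θ = 2 arccos(1 − 2y/D) = 1.864 rad. Then A = (D²/8)(θ − sin θ) = 0.8754 m² and P = Dθ/2 = 2.59 m.
Hydraulic radius R = A/P = 0.8754/2.59 = 0.3379 m.
From Manning's equation, V = (1/n) R^(2/3) S^(1/2) = (1/0.015) × 0.3379^(2/3) × 0.00079^(1/2) = 0.909 m/s.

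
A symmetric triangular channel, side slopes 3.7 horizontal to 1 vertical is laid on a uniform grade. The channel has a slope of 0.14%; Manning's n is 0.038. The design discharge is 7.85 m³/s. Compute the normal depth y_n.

Manning's equation rearranged: A R^(2/3) = nQ / (1·√S) = 0.038 × 7.85 / (√0.0014) = 7.972.
At y = 1.77 m: A R^(2/3) = 10.44 — too large.
At y = 1.3 m: A R^(2/3) = 4.583 — too small.
At y = 1.6 m: A R^(2/3) = 7.973 — ≈ 7.972.

y_n = 1.6 m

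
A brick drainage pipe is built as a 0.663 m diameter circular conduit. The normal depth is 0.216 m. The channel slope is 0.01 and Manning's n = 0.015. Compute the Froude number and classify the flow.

For a circular section of diameter D = 0.663 m at depth y = 0.216 m, the central angle is θ = 2 arccos(1 − 2y/D) = 2.43 rad. Then A = (D²/8)(θ − sin θ) = 0.09762 m² and P = Dθ/2 = 0.8055 m.
Hydraulic radius R = A/P = 0.09762/0.8055 = 0.1212 m.
V = (1/n) R^(2/3) √S = (1/0.015) × 0.1212^(2/3) × √0.01 = 1.633 m/s. Hydraulic depth D_h = A/T = 0.09762/0.6215 = 0.1571 m.
Froude number Fr = V/√(g·D_h) = 1.633/√(9.81×0.1571) = 1.32, which is greater than 1, so the flow is supercritical.

supercritical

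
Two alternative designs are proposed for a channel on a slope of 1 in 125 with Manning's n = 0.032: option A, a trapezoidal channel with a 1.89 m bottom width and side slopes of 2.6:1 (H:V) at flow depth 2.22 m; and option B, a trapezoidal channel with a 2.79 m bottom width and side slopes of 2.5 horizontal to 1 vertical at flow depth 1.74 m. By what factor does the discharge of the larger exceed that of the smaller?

1.52

Channel A: With bottom width b = 1.89 m and side slope z = 2.6: A = (b + zy)y = (1.89 + 2.6×2.22)×2.22 = 17.01 m²; P = b + 2y√(1+z²) = 1.89 + 2×2.22×2.786 = 14.26 m. Hydraulic radius R = A/P = 17.01/14.26 = 1.193 m. Q_A = (1/0.032)·17.01·1.193^(2/3)·√0.008 = 53.48 m³/s.
Channel B: With bottom width b = 2.79 m and side slope z = 2.5: A = (b + zy)y = (2.79 + 2.5×1.74)×1.74 = 12.42 m²; P = b + 2y√(1+z²) = 2.79 + 2×1.74×2.693 = 12.16 m. Hydraulic radius R = A/P = 12.42/12.16 = 1.022 m. Q_B = (1/0.032)·12.42·1.022^(2/3)·√0.008 = 35.22 m³/s.
The larger discharge is 53.48 m³/s and the smaller is 35.22 m³/s; the ratio is 1.52.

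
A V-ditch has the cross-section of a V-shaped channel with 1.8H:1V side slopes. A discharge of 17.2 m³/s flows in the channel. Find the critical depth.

y_c = 1.79 m

At critical depth, Q² T / (g A³) = 1, i.e. A³/T = Q²/g = 17.2²/9.81 = 30.16.
Trying y = 2.02 m: A³/T = 54.48 — too large.
Trying y = 1.25 m: A³/T = 4.944 — too small.
Trying y = 1.79 m: A³/T = 29.77 — matches.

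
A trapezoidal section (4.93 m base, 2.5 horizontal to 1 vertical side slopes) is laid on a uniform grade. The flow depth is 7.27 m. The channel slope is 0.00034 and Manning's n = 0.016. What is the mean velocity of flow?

With bottom width b = 4.93 m and side slope z = 2.5: A = (b + zy)y = (4.93 + 2.5×7.27)×7.27 = 168 m²; P = b + 2y√(1+z²) = 4.93 + 2×7.27×2.693 = 44.08 m.
Hydraulic radius R = A/P = 168/44.08 = 3.811 m.
From Manning's equation, V = (1/n) R^(2/3) S^(1/2) = (1/0.016) × 3.811^(2/3) × 0.00034^(1/2) = 2.81 m/s.

V = 2.81 m/s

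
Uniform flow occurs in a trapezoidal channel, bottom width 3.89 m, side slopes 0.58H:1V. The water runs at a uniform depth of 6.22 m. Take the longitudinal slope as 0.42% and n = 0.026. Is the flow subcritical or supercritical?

subcritical

With bottom width b = 3.89 m and side slope z = 0.58: A = (b + zy)y = (3.89 + 0.58×6.22)×6.22 = 46.64 m²; P = b + 2y√(1+z²) = 3.89 + 2×6.22×1.156 = 18.27 m.
Hydraulic radius R = A/P = 46.64/18.27 = 2.552 m.
V = (1/n) R^(2/3) √S = (1/0.026) × 2.552^(2/3) × √0.0042 = 4.655 m/s. Hydraulic depth D_h = A/T = 46.64/11.11 = 4.199 m.
Froude number Fr = V/√(g·D_h) = 4.655/√(9.81×4.199) = 0.725, which is less than 1, so the flow is subcritical.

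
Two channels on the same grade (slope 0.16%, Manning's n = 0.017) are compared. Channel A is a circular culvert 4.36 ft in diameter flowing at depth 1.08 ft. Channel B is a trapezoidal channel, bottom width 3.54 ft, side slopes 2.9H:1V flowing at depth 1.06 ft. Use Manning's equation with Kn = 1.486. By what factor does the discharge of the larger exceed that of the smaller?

Channel A: For a circular section of diameter D = 4.36 ft at depth y = 1.08 ft, the central angle is θ = 2 arccos(1 − 2y/D) = 2.084 rad. Then A = (D²/8)(θ − sin θ) = 2.881 ft² and P = Dθ/2 = 4.543 ft. Hydraulic radius R = A/P = 2.881/4.543 = 0.6342 ft. Q_A = (1.486/0.017)·2.881·0.6342^(2/3)·√0.0016 = 7.436 ft³/s.
Channel B: With bottom width b = 3.54 ft and side slope z = 2.9: A = (b + zy)y = (3.54 + 2.9×1.06)×1.06 = 7.011 ft²; P = b + 2y√(1+z²) = 3.54 + 2×1.06×3.068 = 10.04 ft. Hydraulic radius R = A/P = 7.011/10.04 = 0.6981 ft. Q_B = (1.486/0.017)·7.011·0.6981^(2/3)·√0.0016 = 19.29 ft³/s.
The larger discharge is 19.29 ft³/s and the smaller is 7.436 ft³/s; the ratio is 2.59.

2.59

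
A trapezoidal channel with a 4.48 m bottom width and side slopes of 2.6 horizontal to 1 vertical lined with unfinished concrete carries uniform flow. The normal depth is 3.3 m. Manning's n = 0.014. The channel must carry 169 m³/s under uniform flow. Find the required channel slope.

With bottom width b = 4.48 m and side slope z = 2.6: A = (b + zy)y = (4.48 + 2.6×3.3)×3.3 = 43.1 m²; P = b + 2y√(1+z²) = 4.48 + 2×3.3×2.786 = 22.87 m.
Hydraulic radius R = A/P = 43.1/22.87 = 1.885 m.
From Manning's equation, S = [nQ / (1 A R^(2/3))]² = [0.014 × 169 / (1 × 43.1 × 1.885^(2/3))]² = 0.00129.

S = 0.00129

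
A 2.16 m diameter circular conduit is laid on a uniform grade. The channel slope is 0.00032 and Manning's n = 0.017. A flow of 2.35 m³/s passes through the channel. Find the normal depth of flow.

y_n = 1.63 m

Manning's equation rearranged: A R^(2/3) = nQ / (1·√S) = 0.017 × 2.35 / (√0.00032) = 2.233.
Trying y = 1.92 m: A R^(2/3) = 2.575 — over.
Trying y = 1.47 m: A R^(2/3) = 1.959 — short.
Trying y = 1.63 m: A R^(2/3) = 2.232 — ≈ 2.233.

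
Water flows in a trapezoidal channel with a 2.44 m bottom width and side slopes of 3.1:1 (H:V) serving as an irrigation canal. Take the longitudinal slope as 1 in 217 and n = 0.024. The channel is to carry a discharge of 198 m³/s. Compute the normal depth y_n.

Manning's equation rearranged: A R^(2/3) = nQ / (1·√S) = 0.024 × 198 / (√0.004608) = 70.
Try y = 2.44 m: A R^(2/3) = 29.54 — too small.
Try y = 3.99 m: A R^(2/3) = 96.22 — too large.
Try y = 3.5 m: A R^(2/3) = 69.92 — close enough.

y_n = 3.5 m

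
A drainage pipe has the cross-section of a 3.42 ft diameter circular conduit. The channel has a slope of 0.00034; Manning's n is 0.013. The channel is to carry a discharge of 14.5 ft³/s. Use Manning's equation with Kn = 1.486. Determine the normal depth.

y_n = 2.38 ft

Manning's equation rearranged: A R^(2/3) = nQ / (1.486·√S) = 0.013 × 14.5 / (1.486 × √0.00034) = 6.879.
At y = 1.68 ft: A R^(2/3) = 4.015 — low.
At y = 2.76 ft: A R^(2/3) = 8.157 — high.
At y = 2.38 ft: A R^(2/3) = 6.875 — ≈ 6.879.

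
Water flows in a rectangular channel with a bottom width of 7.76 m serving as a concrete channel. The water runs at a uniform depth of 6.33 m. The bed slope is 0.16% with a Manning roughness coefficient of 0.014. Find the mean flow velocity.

V = 5.13 m/s

Flow area A = b·y = 7.76 × 6.33 = 49.12 m². Wetted perimeter P = b + 2y = 7.76 + 2×6.33 = 20.42 m.
Hydraulic radius R = A/P = 49.12/20.42 = 2.406 m.
From Manning's equation, V = (1/n) R^(2/3) S^(1/2) = (1/0.014) × 2.406^(2/3) × 0.0016^(1/2) = 5.13 m/s.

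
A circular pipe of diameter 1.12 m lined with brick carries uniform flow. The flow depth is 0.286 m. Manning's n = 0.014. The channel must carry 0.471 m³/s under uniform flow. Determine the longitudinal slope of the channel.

For a circular section of diameter D = 1.12 m at depth y = 0.286 m, the central angle is θ = 2 arccos(1 − 2y/D) = 2.119 rad. Then A = (D²/8)(θ − sin θ) = 0.1984 m² and P = Dθ/2 = 1.187 m.
Hydraulic radius R = A/P = 0.1984/1.187 = 0.1672 m.
From Manning's equation, S = [nQ / (1 A R^(2/3))]² = [0.014 × 0.471 / (1 × 0.1984 × 0.1672^(2/3))]² = 0.012.

S = 0.012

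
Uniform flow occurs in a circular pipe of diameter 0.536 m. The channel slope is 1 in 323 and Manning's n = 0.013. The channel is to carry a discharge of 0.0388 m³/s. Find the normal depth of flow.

Manning's equation rearranged: A R^(2/3) = nQ / (1·√S) = 0.013 × 0.0388 / (√0.003096) = 0.009065.
Trying y = 0.116 m: A R^(2/3) = 0.006068 — short.
Trying y = 0.162 m: A R^(2/3) = 0.01174 — over.
Trying y = 0.142 m: A R^(2/3) = 0.009076 — matches.

y_n = 0.142 m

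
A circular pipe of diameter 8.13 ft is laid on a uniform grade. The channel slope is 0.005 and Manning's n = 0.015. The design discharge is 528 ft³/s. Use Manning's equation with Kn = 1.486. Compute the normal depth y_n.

Manning's equation rearranged: A R^(2/3) = nQ / (1.486·√S) = 0.015 × 528 / (1.486 × √0.005) = 75.37.
Try y = 7.35 ft: A R^(2/3) = 88.93 — over.
Try y = 4.51 ft: A R^(2/3) = 49.47 — short.
Try y = 6.06 ft: A R^(2/3) = 75.41 — ≈ 75.37.

y_n = 6.06 ft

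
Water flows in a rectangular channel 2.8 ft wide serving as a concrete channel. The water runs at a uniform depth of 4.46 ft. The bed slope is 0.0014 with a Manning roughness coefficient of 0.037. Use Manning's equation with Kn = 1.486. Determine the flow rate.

Q = 19.6 ft³/s

Flow area A = b·y = 2.8 × 4.46 = 12.49 ft². Wetted perimeter P = b + 2y = 2.8 + 2×4.46 = 11.72 ft.
Hydraulic radius R = A/P = 12.49/11.72 = 1.066 ft.
Manning's equation: Q = (1.486/n) A R^(2/3) S^(1/2) = (1.486/0.037) × 12.49 × 1.066^(2/3) × 0.0014^(1/2) = 19.6 ft³/s.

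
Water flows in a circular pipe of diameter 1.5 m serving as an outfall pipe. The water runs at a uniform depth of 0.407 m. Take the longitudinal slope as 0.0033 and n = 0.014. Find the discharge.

Q = 0.607 m³/s

For a circular section of diameter D = 1.5 m at depth y = 0.407 m, the central angle is θ = 2 arccos(1 − 2y/D) = 2.192 rad. Then A = (D²/8)(θ − sin θ) = 0.3876 m² and P = Dθ/2 = 1.644 m.
Hydraulic radius R = A/P = 0.3876/1.644 = 0.2358 m.
Manning's equation: Q = (1/n) A R^(2/3) S^(1/2) = (1/0.014) × 0.3876 × 0.2358^(2/3) × 0.0033^(1/2) = 0.607 m³/s.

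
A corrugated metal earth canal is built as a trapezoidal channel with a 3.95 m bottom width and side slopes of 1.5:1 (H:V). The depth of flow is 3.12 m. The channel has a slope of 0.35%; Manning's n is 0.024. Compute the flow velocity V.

V = 3.61 m/s

With bottom width b = 3.95 m and side slope z = 1.5: A = (b + zy)y = (3.95 + 1.5×3.12)×3.12 = 26.93 m²; P = b + 2y√(1+z²) = 3.95 + 2×3.12×1.803 = 15.2 m.
Hydraulic radius R = A/P = 26.93/15.2 = 1.772 m.
From Manning's equation, V = (1/n) R^(2/3) S^(1/2) = (1/0.024) × 1.772^(2/3) × 0.0035^(1/2) = 3.61 m/s.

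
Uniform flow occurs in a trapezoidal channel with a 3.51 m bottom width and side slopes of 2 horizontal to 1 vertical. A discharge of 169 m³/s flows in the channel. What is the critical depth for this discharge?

At critical depth, Q² T / (g A³) = 1, i.e. A³/T = Q²/g = 169²/9.81 = 2911.
Trying y = 4.07 m: A³/T = 5387 — too large.
Trying y = 3.02 m: A³/T = 1539 — too small.
Trying y = 3.52 m: A³/T = 2912 — matches.

y_c = 3.52 m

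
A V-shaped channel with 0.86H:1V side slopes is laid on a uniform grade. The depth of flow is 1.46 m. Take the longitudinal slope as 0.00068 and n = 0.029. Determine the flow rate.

Q = 1 m³/s

For a triangular section with side slope z = 0.86: A = zy² = 0.86×1.46² = 1.833 m²; P = 2y√(1+z²) = 2×1.46×1.319 = 3.851 m.
Hydraulic radius R = A/P = 1.833/3.851 = 0.476 m.
Manning's equation: Q = (1/n) A R^(2/3) S^(1/2) = (1/0.029) × 1.833 × 0.476^(2/3) × 0.00068^(1/2) = 1 m³/s.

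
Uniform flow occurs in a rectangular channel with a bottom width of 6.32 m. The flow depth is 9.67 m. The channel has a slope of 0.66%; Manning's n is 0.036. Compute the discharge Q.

Flow area A = b·y = 6.32 × 9.67 = 61.11 m². Wetted perimeter P = b + 2y = 6.32 + 2×9.67 = 25.66 m.
Hydraulic radius R = A/P = 61.11/25.66 = 2.382 m.
Manning's equation: Q = (1/n) A R^(2/3) S^(1/2) = (1/0.036) × 61.11 × 2.382^(2/3) × 0.0066^(1/2) = 246 m³/s.

Q = 246 m³/s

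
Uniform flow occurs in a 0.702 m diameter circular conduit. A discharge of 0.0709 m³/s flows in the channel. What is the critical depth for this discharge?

At critical depth, Q² T / (g A³) = 1, i.e. A³/T = Q²/g = 0.0709²/9.81 = 0.0005124.
Trying y = 0.194 m: A³/T = 0.001053 — over.
Trying y = 0.141 m: A³/T = 0.000303 — short.
Trying y = 0.161 m: A³/T = 0.0005091 — close enough.

y_c = 0.161 m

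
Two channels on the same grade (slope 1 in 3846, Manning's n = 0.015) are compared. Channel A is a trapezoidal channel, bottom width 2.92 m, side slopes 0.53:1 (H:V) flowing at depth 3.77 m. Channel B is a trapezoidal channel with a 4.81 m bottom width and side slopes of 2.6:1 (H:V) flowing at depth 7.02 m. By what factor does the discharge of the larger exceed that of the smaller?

Channel A: With bottom width b = 2.92 m and side slope z = 0.53: A = (b + zy)y = (2.92 + 0.53×3.77)×3.77 = 18.54 m²; P = b + 2y√(1+z²) = 2.92 + 2×3.77×1.132 = 11.45 m. Hydraulic radius R = A/P = 18.54/11.45 = 1.619 m. Q_A = (1/0.015)·18.54·1.619^(2/3)·√0.00026 = 27.48 m³/s.
Channel B: With bottom width b = 4.81 m and side slope z = 2.6: A = (b + zy)y = (4.81 + 2.6×7.02)×7.02 = 161.9 m²; P = b + 2y√(1+z²) = 4.81 + 2×7.02×2.786 = 43.92 m. Hydraulic radius R = A/P = 161.9/43.92 = 3.686 m. Q_B = (1/0.015)·161.9·3.686^(2/3)·√0.00026 = 415.3 m³/s.
The larger discharge is 415.3 m³/s and the smaller is 27.48 m³/s; the ratio is 15.1.

15.1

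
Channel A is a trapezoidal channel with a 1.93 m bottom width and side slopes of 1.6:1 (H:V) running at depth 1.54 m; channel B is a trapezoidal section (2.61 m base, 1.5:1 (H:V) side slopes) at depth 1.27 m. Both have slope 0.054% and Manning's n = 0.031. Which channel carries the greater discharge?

Channel A: With bottom width b = 1.93 m and side slope z = 1.6: A = (b + zy)y = (1.93 + 1.6×1.54)×1.54 = 6.767 m²; P = b + 2y√(1+z²) = 1.93 + 2×1.54×1.887 = 7.741 m. Hydraulic radius R = A/P = 6.767/7.741 = 0.8741 m. Q_A = (1/0.031)·6.767·0.8741^(2/3)·√0.00054 = 4.637 m³/s.
Channel B: With bottom width b = 2.61 m and side slope z = 1.5: A = (b + zy)y = (2.61 + 1.5×1.27)×1.27 = 5.734 m²; P = b + 2y√(1+z²) = 2.61 + 2×1.27×1.803 = 7.189 m. Hydraulic radius R = A/P = 5.734/7.189 = 0.7976 m. Q_B = (1/0.031)·5.734·0.7976^(2/3)·√0.00054 = 3.697 m³/s.
Q_A = 4.637 m³/s vs Q_B = 3.697 m³/s, so channel A carries more.

channel A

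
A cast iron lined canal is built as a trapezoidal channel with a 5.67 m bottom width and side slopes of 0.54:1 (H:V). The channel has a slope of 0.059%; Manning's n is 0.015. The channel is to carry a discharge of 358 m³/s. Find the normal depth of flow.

y_n = 8.94 m

Manning's equation rearranged: A R^(2/3) = nQ / (1·√S) = 0.015 × 358 / (√0.00059) = 221.1.
At y = 7.12 m: A R^(2/3) = 144 — too small.
At y = 10.7 m: A R^(2/3) = 313 — too large.
At y = 8.94 m: A R^(2/3) = 220.9 — ≈ 221.1.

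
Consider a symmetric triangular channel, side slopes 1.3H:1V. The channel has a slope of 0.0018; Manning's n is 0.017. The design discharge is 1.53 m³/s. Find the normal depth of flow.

Manning's equation rearranged: A R^(2/3) = nQ / (1·√S) = 0.017 × 1.53 / (√0.0018) = 0.6131.
Try y = 1.11 m: A R^(2/3) = 0.9265 — high.
Try y = 0.951 m: A R^(2/3) = 0.6135 — matches.

y_n = 0.951 m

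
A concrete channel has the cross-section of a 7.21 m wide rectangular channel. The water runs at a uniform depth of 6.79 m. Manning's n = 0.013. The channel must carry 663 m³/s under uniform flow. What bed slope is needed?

Flow area A = b·y = 7.21 × 6.79 = 48.96 m². Wetted perimeter P = b + 2y = 7.21 + 2×6.79 = 20.79 m.
Hydraulic radius R = A/P = 48.96/20.79 = 2.355 m.
From Manning's equation, S = [nQ / (1 A R^(2/3))]² = [0.013 × 663 / (1 × 48.96 × 2.355^(2/3))]² = 0.00989.

S = 0.00989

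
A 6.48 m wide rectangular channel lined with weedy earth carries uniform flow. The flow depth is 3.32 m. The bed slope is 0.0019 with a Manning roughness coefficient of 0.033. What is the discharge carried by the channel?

Flow area A = b·y = 6.48 × 3.32 = 21.51 m². Wetted perimeter P = b + 2y = 6.48 + 2×3.32 = 13.12 m.
Hydraulic radius R = A/P = 21.51/13.12 = 1.64 m.
Manning's equation: Q = (1/n) A R^(2/3) S^(1/2) = (1/0.033) × 21.51 × 1.64^(2/3) × 0.0019^(1/2) = 39.5 m³/s.

Q = 39.5 m³/s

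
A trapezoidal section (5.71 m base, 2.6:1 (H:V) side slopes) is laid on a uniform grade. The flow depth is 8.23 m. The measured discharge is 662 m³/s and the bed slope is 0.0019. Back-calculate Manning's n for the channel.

With bottom width b = 5.71 m and side slope z = 2.6: A = (b + zy)y = (5.71 + 2.6×8.23)×8.23 = 223.1 m²; P = b + 2y√(1+z²) = 5.71 + 2×8.23×2.786 = 51.56 m.
Hydraulic radius R = A/P = 223.1/51.56 = 4.327 m.
Rearranging Manning's equation: n = (1/Q) A R^(2/3) S^(1/2) = (1/662) × 223.1 × 4.327^(2/3) × √0.0019 = 0.039.

n = 0.039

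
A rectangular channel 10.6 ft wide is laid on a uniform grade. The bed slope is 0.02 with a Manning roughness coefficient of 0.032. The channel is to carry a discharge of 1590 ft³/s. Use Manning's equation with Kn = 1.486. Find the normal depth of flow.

Manning's equation rearranged: A R^(2/3) = nQ / (1.486·√S) = 0.032 × 1590 / (1.486 × √0.02) = 242.1.
Try y = 12.4 ft: A R^(2/3) = 315.2 — high.
Try y = 8.71 ft: A R^(2/3) = 204.4 — low.
Try y = 9.98 ft: A R^(2/3) = 242.1 — ≈ 242.1.

y_n = 9.98 ft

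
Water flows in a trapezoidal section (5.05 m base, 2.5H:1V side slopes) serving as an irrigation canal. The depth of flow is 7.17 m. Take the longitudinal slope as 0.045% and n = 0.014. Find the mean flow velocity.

With bottom width b = 5.05 m and side slope z = 2.5: A = (b + zy)y = (5.05 + 2.5×7.17)×7.17 = 164.7 m²; P = b + 2y√(1+z²) = 5.05 + 2×7.17×2.693 = 43.66 m.
Hydraulic radius R = A/P = 164.7/43.66 = 3.773 m.
From Manning's equation, V = (1/n) R^(2/3) S^(1/2) = (1/0.014) × 3.773^(2/3) × 0.00045^(1/2) = 3.67 m/s.

V = 3.67 m/s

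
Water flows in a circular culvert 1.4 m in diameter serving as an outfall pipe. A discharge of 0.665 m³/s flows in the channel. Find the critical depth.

At critical depth, Q² T / (g A³) = 1, i.e. A³/T = Q²/g = 0.665²/9.81 = 0.04508.
Trying y = 0.372 m: A³/T = 0.0285 — low.
Trying y = 0.419 m: A³/T = 0.04525 — matches.

y_c = 0.419 m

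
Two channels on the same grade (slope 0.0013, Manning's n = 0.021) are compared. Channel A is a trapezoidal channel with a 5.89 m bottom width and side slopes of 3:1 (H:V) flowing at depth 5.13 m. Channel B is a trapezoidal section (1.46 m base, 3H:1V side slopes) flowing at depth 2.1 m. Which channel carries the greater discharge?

Channel A: With bottom width b = 5.89 m and side slope z = 3: A = (b + zy)y = (5.89 + 3×5.13)×5.13 = 109.2 m²; P = b + 2y√(1+z²) = 5.89 + 2×5.13×3.162 = 38.33 m. Hydraulic radius R = A/P = 109.2/38.33 = 2.848 m. Q_A = (1/0.021)·109.2·2.848^(2/3)·√0.0013 = 376.6 m³/s.
Channel B: With bottom width b = 1.46 m and side slope z = 3: A = (b + zy)y = (1.46 + 3×2.1)×2.1 = 16.3 m²; P = b + 2y√(1+z²) = 1.46 + 2×2.1×3.162 = 14.74 m. Hydraulic radius R = A/P = 16.3/14.74 = 1.105 m. Q_B = (1/0.021)·16.3·1.105^(2/3)·√0.0013 = 29.91 m³/s.
Q_A = 376.6 m³/s vs Q_B = 29.91 m³/s, so channel A carries more.

channel A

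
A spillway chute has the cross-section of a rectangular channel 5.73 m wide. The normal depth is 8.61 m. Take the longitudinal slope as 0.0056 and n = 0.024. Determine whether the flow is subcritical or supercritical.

subcritical

Flow area A = b·y = 5.73 × 8.61 = 49.34 m². Wetted perimeter P = b + 2y = 5.73 + 2×8.61 = 22.95 m.
Hydraulic radius R = A/P = 49.34/22.95 = 2.15 m.
V = (1/n) R^(2/3) √S = (1/0.024) × 2.15^(2/3) × √0.0056 = 5.194 m/s. Hydraulic depth D_h = A/T = 49.34/5.73 = 8.61 m.
Froude number Fr = V/√(g·D_h) = 5.194/√(9.81×8.61) = 0.565, which is less than 1, so the flow is subcritical.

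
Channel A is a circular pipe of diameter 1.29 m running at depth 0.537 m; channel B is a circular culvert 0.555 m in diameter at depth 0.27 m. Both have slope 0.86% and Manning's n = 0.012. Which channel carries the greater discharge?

channel A

Channel A: For a circular section of diameter D = 1.29 m at depth y = 0.537 m, the central angle is θ = 2 arccos(1 − 2y/D) = 2.805 rad. Then A = (D²/8)(θ − sin θ) = 0.5148 m² and P = Dθ/2 = 1.809 m. Hydraulic radius R = A/P = 0.5148/1.809 = 0.2845 m. Q_A = (1/0.012)·0.5148·0.2845^(2/3)·√0.0086 = 1.721 m³/s.
Channel B: For a circular section of diameter D = 0.555 m at depth y = 0.27 m, the central angle is θ = 2 arccos(1 − 2y/D) = 3.088 rad. Then A = (D²/8)(θ − sin θ) = 0.1168 m² and P = Dθ/2 = 0.8568 m. Hydraulic radius R = A/P = 0.1168/0.8568 = 0.1363 m. Q_B = (1/0.012)·0.1168·0.1363^(2/3)·√0.0086 = 0.2391 m³/s.
Q_A = 1.721 m³/s vs Q_B = 0.2391 m³/s, so channel A carries more.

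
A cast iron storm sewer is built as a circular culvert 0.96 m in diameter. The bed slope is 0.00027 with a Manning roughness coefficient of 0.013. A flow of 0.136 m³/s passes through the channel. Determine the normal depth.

y_n = 0.413 m

Manning's equation rearranged: A R^(2/3) = nQ / (1·√S) = 0.013 × 0.136 / (√0.00027) = 0.1076.
At y = 0.495 m: A R^(2/3) = 0.1472 — over.
At y = 0.301 m: A R^(2/3) = 0.05961 — short.
At y = 0.413 m: A R^(2/3) = 0.1075 — ≈ 0.1076.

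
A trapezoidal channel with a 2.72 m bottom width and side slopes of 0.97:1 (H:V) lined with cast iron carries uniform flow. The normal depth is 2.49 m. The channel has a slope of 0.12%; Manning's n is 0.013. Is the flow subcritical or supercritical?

subcritical

With bottom width b = 2.72 m and side slope z = 0.97: A = (b + zy)y = (2.72 + 0.97×2.49)×2.49 = 12.79 m²; P = b + 2y√(1+z²) = 2.72 + 2×2.49×1.393 = 9.658 m.
Hydraulic radius R = A/P = 12.79/9.658 = 1.324 m.
V = (1/n) R^(2/3) √S = (1/0.013) × 1.324^(2/3) × √0.0012 = 3.213 m/s. Hydraulic depth D_h = A/T = 12.79/7.551 = 1.693 m.
Froude number Fr = V/√(g·D_h) = 3.213/√(9.81×1.693) = 0.788, which is less than 1, so the flow is subcritical.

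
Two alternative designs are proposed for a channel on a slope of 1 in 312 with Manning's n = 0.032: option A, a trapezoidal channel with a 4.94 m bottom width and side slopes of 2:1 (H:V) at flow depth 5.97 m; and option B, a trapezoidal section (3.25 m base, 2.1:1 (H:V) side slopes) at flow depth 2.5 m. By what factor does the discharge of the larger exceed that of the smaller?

Channel A: With bottom width b = 4.94 m and side slope z = 2: A = (b + zy)y = (4.94 + 2×5.97)×5.97 = 100.8 m²; P = b + 2y√(1+z²) = 4.94 + 2×5.97×2.236 = 31.64 m. Hydraulic radius R = A/P = 100.8/31.64 = 3.185 m. Q_A = (1/0.032)·100.8·3.185^(2/3)·√0.003205 = 386 m³/s.
Channel B: With bottom width b = 3.25 m and side slope z = 2.1: A = (b + zy)y = (3.25 + 2.1×2.5)×2.5 = 21.25 m²; P = b + 2y√(1+z²) = 3.25 + 2×2.5×2.326 = 14.88 m. Hydraulic radius R = A/P = 21.25/14.88 = 1.428 m. Q_B = (1/0.032)·21.25·1.428^(2/3)·√0.003205 = 47.68 m³/s.
The larger discharge is 386 m³/s and the smaller is 47.68 m³/s; the ratio is 8.1.

8.1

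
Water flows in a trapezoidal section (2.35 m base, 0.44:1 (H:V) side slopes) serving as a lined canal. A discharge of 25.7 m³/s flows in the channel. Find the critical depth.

y_c = 2.02 m

At critical depth, Q² T / (g A³) = 1, i.e. A³/T = Q²/g = 25.7²/9.81 = 67.33.
At y = 1.68 m: A³/T = 36.51 — too small.
At y = 2.4 m: A³/T = 122.4 — too large.
At y = 2.02 m: A³/T = 67.84 — close enough.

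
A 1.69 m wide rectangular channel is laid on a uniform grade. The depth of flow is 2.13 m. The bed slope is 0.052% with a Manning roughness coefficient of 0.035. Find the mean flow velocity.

Flow area A = b·y = 1.69 × 2.13 = 3.6 m². Wetted perimeter P = b + 2y = 1.69 + 2×2.13 = 5.95 m.
Hydraulic radius R = A/P = 3.6/5.95 = 0.605 m.
From Manning's equation, V = (1/n) R^(2/3) S^(1/2) = (1/0.035) × 0.605^(2/3) × 0.00052^(1/2) = 0.466 m/s.

V = 0.466 m/s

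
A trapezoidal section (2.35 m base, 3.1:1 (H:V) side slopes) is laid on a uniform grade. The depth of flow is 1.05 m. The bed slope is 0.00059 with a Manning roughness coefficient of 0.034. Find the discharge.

With bottom width b = 2.35 m and side slope z = 3.1: A = (b + zy)y = (2.35 + 3.1×1.05)×1.05 = 5.885 m²; P = b + 2y√(1+z²) = 2.35 + 2×1.05×3.257 = 9.19 m.
Hydraulic radius R = A/P = 5.885/9.19 = 0.6404 m.
Manning's equation: Q = (1/n) A R^(2/3) S^(1/2) = (1/0.034) × 5.885 × 0.6404^(2/3) × 0.00059^(1/2) = 3.12 m³/s.

Q = 3.12 m³/s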